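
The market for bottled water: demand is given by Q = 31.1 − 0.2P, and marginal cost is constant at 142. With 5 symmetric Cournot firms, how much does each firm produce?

Inverting demand: P = 155.5 − 5Q.
Cournot with 5 identical firms: the symmetric best-response condition is 155.5 − 30q = 142. Each firm produces q = 0.45, total output Q = 2.25, price P = 144.25.

q_i = 0.45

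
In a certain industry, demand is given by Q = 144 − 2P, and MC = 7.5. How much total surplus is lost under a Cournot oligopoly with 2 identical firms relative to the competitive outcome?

DWL = 462.25

Inverting demand: P = 72 − 0.5Q.
Under competition P = MC = 7.5, so Q = (72 − 7.5)/0.5 = 129.
With 2 symmetric Cournot firms, each firm's FOC gives 72 − 1.5q = 7.5, so q = 43, Q = 2·43 = 86, and P = 29.
DWL is the triangle between Q = 86 and Q = 129: ½·(129 − 86)·(29 − 7.5) = 462.25.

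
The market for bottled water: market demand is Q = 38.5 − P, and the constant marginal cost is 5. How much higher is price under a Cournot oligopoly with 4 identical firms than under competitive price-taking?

Inverting demand: P = 38.5 − Q.
Perfect competition: P = MC = 5, so 38.5 − Q = 5 and Q = 33.5.
With 4 symmetric Cournot firms, each firm's FOC gives 38.5 − 5q = 5, so q = 6.7, Q = 4·6.7 = 26.8, and P = 11.7.
Change in price: 11.7 − 5 = 6.7.

Price rises by 6.7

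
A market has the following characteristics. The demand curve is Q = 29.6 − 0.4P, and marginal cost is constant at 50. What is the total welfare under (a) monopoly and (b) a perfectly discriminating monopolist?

Monopoly: TS = 86.4; Perfect PD: TS = 115.2

Inverting demand: P = 74 − 2.5Q.
A monopolist chooses Q where MR = MC. MR = 74 − 5Q; setting this equal to 50 gives Q = 4.8 and P = 62.
CS = ½·(74 − 62)·4.8 = 28.8; PS = (62 − 50)·4.8 = 57.6; TS = 86.4.
With perfect price discrimination, output is the efficient level Q = 9.6 (where demand meets MC), but every buyer pays their willingness to pay: CS = 0 and PS = total surplus.
TS = 115.2 (equal to competitive TS).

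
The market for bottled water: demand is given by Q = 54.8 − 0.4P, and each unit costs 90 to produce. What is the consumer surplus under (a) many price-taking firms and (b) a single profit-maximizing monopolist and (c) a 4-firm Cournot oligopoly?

Inverting demand: P = 137 − 2.5Q.
Competitive firms price at marginal cost: P = 90, giving Q = 18.8.
CS = ½·(137 − 90)·18.8 = 441.8.
The monopolist equates marginal revenue to marginal cost: 137 − 5Q = 90, so Q = 9.4. From demand, P = 113.5.
CS = ½·(137 − 113.5)·9.4 = 110.45.
Cournot with 4 identical firms: the symmetric best-response condition is 137 − 12.5q = 90. Each firm produces q = 3.76, total output Q = 15.04, price P = 99.4.
CS = ½·(137 − 99.4)·15.04 = 282.752.

Competition: CS = 441.8; Monopoly: CS = 110.45; Cournot: CS = 282.752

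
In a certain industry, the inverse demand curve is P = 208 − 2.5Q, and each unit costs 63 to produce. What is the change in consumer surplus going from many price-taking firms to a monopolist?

Perfect competition: P = MC = 63, so 208 − 2.5Q = 63 and Q = 58.
CS = ½·(208 − 63)·58 = 4205.
A monopolist chooses Q where MR = MC. MR = 208 − 5Q; setting this equal to 63 gives Q = 29 and P = 135.5.
CS = ½·(208 − 135.5)·29 = 1051.25.
Change in consumer surplus: 1051.25 − 4205 = −3153.75.

Consumer surplus falls by 3153.75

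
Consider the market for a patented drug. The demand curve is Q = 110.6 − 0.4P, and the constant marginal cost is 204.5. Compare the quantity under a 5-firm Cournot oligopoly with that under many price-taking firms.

Cournot: Q = 24; Competition: Q = 28.8

Inverting demand: P = 276.5 − 2.5Q.
With 5 symmetric Cournot firms, each firm's FOC gives 276.5 − 15q = 204.5, so q = 4.8, Q = 5·4.8 = 24, and P = 216.5.
Perfect competition: P = MC = 204.5, so 276.5 − 2.5Q = 204.5 and Q = 28.8.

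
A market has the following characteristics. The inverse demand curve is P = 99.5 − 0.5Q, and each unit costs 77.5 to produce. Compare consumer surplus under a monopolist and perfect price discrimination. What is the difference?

CS falls by 121

A monopolist chooses Q where MR = MC. MR = 99.5 − Q; setting this equal to 77.5 gives Q = 22 and P = 88.5.
CS = ½·(99.5 − 88.5)·22 = 121.
Under first-degree price discrimination the firm charges each unit its demand price and produces up to where P = MC, i.e. Q = 44. Consumer surplus is zero; producer surplus equals total surplus.
CS = 0.
Change in consumer surplus: 0 − 121 = −121.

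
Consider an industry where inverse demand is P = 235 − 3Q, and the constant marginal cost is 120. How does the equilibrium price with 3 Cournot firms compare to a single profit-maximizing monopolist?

Cournot: P = 148.75; Monopoly: P = 177.5

With 3 symmetric Cournot firms, each firm's FOC gives 235 − 12q = 120, so q = 115/12, Q = 3·115/12 = 28.75, and P = 148.75.
Monopoly sets MR = MC: 235 − 6Q = 120 ⇒ Q = 115/6, P = 235 − 3·115/6 = 177.5.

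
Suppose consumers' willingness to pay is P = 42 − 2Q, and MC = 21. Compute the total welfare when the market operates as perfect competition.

TS = 110.25

Under competition P = MC = 21, so Q = (42 − 21)/2 = 10.5.
CS = ½·(42 − 21)·10.5 = 110.25; PS = (21 − 21)·10.5 = 0; TS = 110.25.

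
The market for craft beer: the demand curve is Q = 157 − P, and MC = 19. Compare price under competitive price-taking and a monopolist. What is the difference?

Inverting demand: P = 157 − Q.
Under competition P = MC = 19, so Q = (157 − 19)/1 = 138.
The monopolist equates marginal revenue to marginal cost: 157 − 2Q = 19, so Q = 69. From demand, P = 88.
Change in price: 88 − 19 = 69.

P rises by 69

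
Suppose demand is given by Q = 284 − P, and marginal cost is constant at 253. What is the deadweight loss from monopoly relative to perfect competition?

Inverting demand: P = 284 − Q.
Competitive firms price at marginal cost: P = 253, giving Q = 31.
Monopoly sets MR = MC: 284 − 2Q = 253 ⇒ Q = 15.5, P = 284 − 15.5 = 268.5.
DWL is the triangle between Q = 15.5 and Q = 31: ½·(31 − 15.5)·(268.5 − 253) = 120.125.

DWL = 120.125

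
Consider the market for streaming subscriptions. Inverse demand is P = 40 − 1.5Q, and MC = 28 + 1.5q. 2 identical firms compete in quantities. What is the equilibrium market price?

P = 34

In a 2-firm Cournot equilibrium, symmetry and the first-order condition give q = (40 − 28)/(6) = 2. So Q = 4 and P = 34.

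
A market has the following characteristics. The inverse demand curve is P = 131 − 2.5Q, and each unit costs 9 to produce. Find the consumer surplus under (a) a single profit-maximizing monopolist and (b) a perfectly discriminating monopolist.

Monopoly: CS = 744.2; Perfect PD: CS = 0

The monopolist equates marginal revenue to marginal cost: 131 − 5Q = 9, so Q = 24.4. From demand, P = 70.
CS = ½·(131 − 70)·24.4 = 744.2.
A perfectly discriminating monopolist sells every unit with P(Q) ≥ MC(Q), so output equals the competitive quantity Q = 48.8. Each buyer pays their reservation price, so CS = 0 and the firm captures all surplus.
CS = 0.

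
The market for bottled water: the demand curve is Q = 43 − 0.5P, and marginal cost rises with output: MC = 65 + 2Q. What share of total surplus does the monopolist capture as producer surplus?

PS/TS = 0.75

Inverting demand: P = 86 − 2Q.
The monopolist equates marginal revenue to marginal cost: 86 − 4Q = 65 + 2Q, so Q = 3.5. From demand, P = 79.
CS = ½·(86 − 79)·3.5 = 12.25.
PS = P·Q − VC(Q) = 79·3.5 − (65·3.5 + ½·2·3.5²) = 36.75.
Share captured = PS/TS = 36.75/49 = 0.75.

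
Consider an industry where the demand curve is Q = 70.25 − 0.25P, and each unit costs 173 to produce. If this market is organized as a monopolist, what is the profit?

Inverting demand: P = 281 − 4Q.
Monopoly sets MR = MC: 281 − 8Q = 173 ⇒ Q = 13.5, P = 281 − 4·13.5 = 227.
Profit = (227 − 173)·13.5 = 729.

Profit = 729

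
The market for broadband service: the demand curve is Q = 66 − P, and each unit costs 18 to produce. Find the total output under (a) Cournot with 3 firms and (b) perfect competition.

Inverting demand: P = 66 − Q.
In a 3-firm Cournot equilibrium, symmetry and the first-order condition give q = (66 − 18)/(4) = 12. So Q = 36 and P = 30.
Perfect competition: P = MC = 18, so 66 − Q = 18 and Q = 48.

Cournot: Q = 36; Competition: Q = 48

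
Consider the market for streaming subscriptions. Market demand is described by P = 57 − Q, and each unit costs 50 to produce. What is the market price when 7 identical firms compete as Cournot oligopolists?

P = 50.875

In a 7-firm Cournot equilibrium, symmetry and the first-order condition give q = (57 − 50)/(8) = 0.875. So Q = 6.125 and P = 50.875.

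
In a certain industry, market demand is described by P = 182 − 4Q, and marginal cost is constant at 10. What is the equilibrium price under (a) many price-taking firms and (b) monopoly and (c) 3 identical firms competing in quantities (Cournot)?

Competition: P = 10; Monopoly: P = 96; Cournot: P = 53

Under competition P = MC = 10, so Q = (182 − 10)/4 = 43.
A monopolist chooses Q where MR = MC. MR = 182 − 8Q; setting this equal to 10 gives Q = 21.5 and P = 96.
With 3 symmetric Cournot firms, each firm's FOC gives 182 − 16q = 10, so q = 10.75, Q = 3·10.75 = 32.25, and P = 53.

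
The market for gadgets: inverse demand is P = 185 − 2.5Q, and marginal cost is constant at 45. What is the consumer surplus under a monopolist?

The monopolist equates marginal revenue to marginal cost: 185 − 5Q = 45, so Q = 28. From demand, P = 115.
CS = ½·(185 − 115)·28 = 980.

CS = 980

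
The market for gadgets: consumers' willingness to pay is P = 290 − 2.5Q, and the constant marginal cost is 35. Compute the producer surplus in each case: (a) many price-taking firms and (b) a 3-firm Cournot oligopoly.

Competition: PS = 0; Cournot: PS = 4876.875

Competitive firms price at marginal cost: P = 35, giving Q = 102.
PS = (35 − 35)·102 = 0.
In a 3-firm Cournot equilibrium, symmetry and the first-order condition give q = (290 − 35)/(10) = 25.5. So Q = 76.5 and P = 98.75.
PS = (98.75 − 35)·76.5 = 4876.875.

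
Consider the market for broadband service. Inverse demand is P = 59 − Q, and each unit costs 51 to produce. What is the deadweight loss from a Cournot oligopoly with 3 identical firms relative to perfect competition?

DWL = 2

Under competition P = MC = 51, so Q = (59 − 51)/1 = 8.
In a 3-firm Cournot equilibrium, symmetry and the first-order condition give q = (59 − 51)/(4) = 2. So Q = 6 and P = 53.
DWL is the triangle between Q = 6 and Q = 8: ½·(8 − 6)·(53 − 51) = 2.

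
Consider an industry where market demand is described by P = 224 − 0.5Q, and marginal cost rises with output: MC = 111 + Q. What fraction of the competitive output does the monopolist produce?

The monopolist equates marginal revenue to marginal cost: 224 − Q = 111 + Q, so Q = 56.5. From demand, P = 195.75.
Competitive equilibrium sets price equal to marginal cost: 224 − 0.5Q = 111 + Q, so Q = 226/3 and P = 559/3.
Ratio Q_m/Q_c = 56.5/(226/3) = 0.75.

Q_m/Q_c = 0.75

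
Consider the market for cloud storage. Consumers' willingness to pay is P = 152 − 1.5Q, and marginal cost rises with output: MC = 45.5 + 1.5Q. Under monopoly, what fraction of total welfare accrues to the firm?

Monopoly sets MR = MC: 152 − 3Q = 45.5 + 1.5Q ⇒ Q = 71/3, P = 152 − 1.5·71/3 = 116.5.
CS = ½·(152 − 116.5)·71/3 = 5041/12.
PS = P·Q − VC(Q) = 116.5·71/3 − (45.5·71/3 + ½·1.5·(71/3)²) = 1260.25.
Share captured = PS/TS = 1260.25/(5041/3) = 0.75.

PS/TS = 0.75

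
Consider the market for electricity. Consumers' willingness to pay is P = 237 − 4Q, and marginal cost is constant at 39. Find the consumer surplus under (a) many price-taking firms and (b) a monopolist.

Under competition P = MC = 39, so Q = (237 − 39)/4 = 49.5.
CS = ½·(237 − 39)·49.5 = 4900.5.
Monopoly sets MR = MC: 237 − 8Q = 39 ⇒ Q = 24.75, P = 237 − 4·24.75 = 138.
CS = ½·(237 − 138)·24.75 = 1225.125.

Competition: CS = 4900.5; Monopoly: CS = 1225.125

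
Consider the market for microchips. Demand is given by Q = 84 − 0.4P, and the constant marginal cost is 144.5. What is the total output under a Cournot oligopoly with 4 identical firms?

Inverting demand: P = 210 − 2.5Q.
Cournot with 4 identical firms: the symmetric best-response condition is 210 − 12.5q = 144.5. Each firm produces q = 5.24, total output Q = 20.96, price P = 157.6.

Q = 20.96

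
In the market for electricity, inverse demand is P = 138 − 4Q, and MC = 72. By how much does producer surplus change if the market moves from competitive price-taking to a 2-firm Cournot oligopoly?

PS rises by 242

Perfect competition: P = MC = 72, so 138 − 4Q = 72 and Q = 16.5.
PS = (72 − 72)·16.5 = 0.
In a 2-firm Cournot equilibrium, symmetry and the first-order condition give q = (138 − 72)/(12) = 5.5. So Q = 11 and P = 94.
PS = (94 − 72)·11 = 242.
Change in producer surplus: 242 − 0 = 242.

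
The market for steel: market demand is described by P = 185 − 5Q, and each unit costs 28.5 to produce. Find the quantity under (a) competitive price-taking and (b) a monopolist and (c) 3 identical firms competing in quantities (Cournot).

Competition: Q = 31.3; Monopoly: Q = 15.65; Cournot: Q = 23.475

Competitive firms price at marginal cost: P = 28.5, giving Q = 31.3.
A monopolist chooses Q where MR = MC. MR = 185 − 10Q; setting this equal to 28.5 gives Q = 15.65 and P = 106.75.
In a 3-firm Cournot equilibrium, symmetry and the first-order condition give q = (185 − 28.5)/(20) = 7.825. So Q = 23.475 and P = 67.625.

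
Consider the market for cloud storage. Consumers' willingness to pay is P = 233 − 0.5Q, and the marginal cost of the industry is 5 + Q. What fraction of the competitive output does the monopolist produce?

Monopoly sets MR = MC: 233 − Q = 5 + Q ⇒ Q = 114, P = 233 − 0.5·114 = 176.
Competitive equilibrium sets price equal to marginal cost: 233 − 0.5Q = 5 + Q, so Q = 152 and P = 157.
Ratio Q_m/Q_c = 114/152 = 0.75.

Q_m/Q_c = 0.75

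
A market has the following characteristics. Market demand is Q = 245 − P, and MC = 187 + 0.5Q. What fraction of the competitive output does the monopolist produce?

Inverting demand: P = 245 − Q.
Monopoly sets MR = MC: 245 − 2Q = 187 + 0.5Q ⇒ Q = 23.2, P = 245 − 23.2 = 221.8.
Under competition P = MC: 245 − Q = 187 + 0.5Q ⇒ Q = 116/3, P = 619/3.
Ratio Q_m/Q_c = 23.2/(116/3) = 0.6.

Q_m/Q_c = 0.6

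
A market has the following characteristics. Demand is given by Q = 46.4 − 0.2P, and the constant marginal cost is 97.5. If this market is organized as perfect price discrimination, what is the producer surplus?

Inverting demand: P = 232 − 5Q.
With perfect price discrimination, output is the efficient level Q = 26.9 (where demand meets MC), but every buyer pays their willingness to pay: CS = 0 and PS = total surplus.
PS = ½·(232 − 97.5)·26.9 = 1809.025.

PS = 1809.025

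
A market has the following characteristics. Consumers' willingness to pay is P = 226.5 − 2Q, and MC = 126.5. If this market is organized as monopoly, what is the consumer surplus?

A monopolist chooses Q where MR = MC. MR = 226.5 − 4Q; setting this equal to 126.5 gives Q = 25 and P = 176.5.
CS = ½·(226.5 − 176.5)·25 = 625.

CS = 625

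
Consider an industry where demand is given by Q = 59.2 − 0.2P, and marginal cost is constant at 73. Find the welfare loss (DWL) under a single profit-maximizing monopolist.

DWL = 1243.225

Inverting demand: P = 296 − 5Q.
Perfect competition: P = MC = 73, so 296 − 5Q = 73 and Q = 44.6.
The monopolist equates marginal revenue to marginal cost: 296 − 10Q = 73, so Q = 22.3. From demand, P = 184.5.
DWL is the triangle between Q = 22.3 and Q = 44.6: ½·(44.6 − 22.3)·(184.5 − 73) = 1243.225.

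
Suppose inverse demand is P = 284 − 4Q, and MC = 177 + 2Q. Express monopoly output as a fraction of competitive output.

Monopoly sets MR = MC: 284 − 8Q = 177 + 2Q ⇒ Q = 10.7, P = 284 − 4·10.7 = 241.2.
Competitive equilibrium sets price equal to marginal cost: 284 − 4Q = 177 + 2Q, so Q = 107/6 and P = 638/3.
Ratio Q_m/Q_c = 10.7/(107/6) = 0.6.

Q_m/Q_c = 0.6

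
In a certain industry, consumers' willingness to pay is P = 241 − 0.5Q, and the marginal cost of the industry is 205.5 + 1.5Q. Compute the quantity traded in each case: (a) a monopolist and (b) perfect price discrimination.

A monopolist chooses Q where MR = MC. MR = 241 − Q; setting this equal to 205.5 + 1.5Q gives Q = 14.2 and P = 233.9.
With perfect price discrimination, output is the efficient level Q = 17.75 (where demand meets MC), but every buyer pays their willingness to pay: CS = 0 and PS = total surplus.

Monopoly: Q = 14.2; Perfect PD: Q = 17.75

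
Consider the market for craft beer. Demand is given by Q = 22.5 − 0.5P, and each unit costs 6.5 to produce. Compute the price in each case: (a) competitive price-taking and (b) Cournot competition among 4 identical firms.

Competition: P = 6.5; Cournot: P = 14.2

Inverting demand: P = 45 − 2Q.
Under competition P = MC = 6.5, so Q = (45 − 6.5)/2 = 19.25.
Cournot with 4 identical firms: the symmetric best-response condition is 45 − 10q = 6.5. Each firm produces q = 3.85, total output Q = 15.4, price P = 14.2.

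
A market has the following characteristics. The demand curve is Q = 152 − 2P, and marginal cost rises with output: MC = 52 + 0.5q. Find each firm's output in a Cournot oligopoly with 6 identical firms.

q_i = 6

Inverting demand: P = 76 − 0.5Q.
With 6 symmetric Cournot firms, each firm's FOC gives 76 − 3.5q = 52 + 0.5q, so q = 6, Q = 6·6 = 36, and P = 58.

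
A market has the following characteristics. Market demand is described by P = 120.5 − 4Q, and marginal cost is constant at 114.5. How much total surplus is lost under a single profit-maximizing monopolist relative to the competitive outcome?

DWL = 1.125

Under competition P = MC = 114.5, so Q = (120.5 − 114.5)/4 = 1.5.
Monopoly sets MR = MC: 120.5 − 8Q = 114.5 ⇒ Q = 0.75, P = 120.5 − 4·0.75 = 117.5.
DWL is the triangle between Q = 0.75 and Q = 1.5: ½·(1.5 − 0.75)·(117.5 − 114.5) = 1.125.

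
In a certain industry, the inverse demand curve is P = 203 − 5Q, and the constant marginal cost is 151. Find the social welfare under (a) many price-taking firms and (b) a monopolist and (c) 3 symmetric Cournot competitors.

Competitive firms price at marginal cost: P = 151, giving Q = 10.4.
CS = ½·(203 − 151)·10.4 = 270.4; PS = (151 − 151)·10.4 = 0; TS = 270.4.
The monopolist equates marginal revenue to marginal cost: 203 − 10Q = 151, so Q = 5.2. From demand, P = 177.
CS = ½·(203 − 177)·5.2 = 67.6; PS = (177 − 151)·5.2 = 135.2; TS = 202.8.
With 3 symmetric Cournot firms, each firm's FOC gives 203 − 20q = 151, so q = 2.6, Q = 3·2.6 = 7.8, and P = 164.
CS = ½·(203 − 164)·7.8 = 152.1; PS = (164 − 151)·7.8 = 101.4; TS = 253.5.

Competition: TS = 270.4; Monopoly: TS = 202.8; Cournot: TS = 253.5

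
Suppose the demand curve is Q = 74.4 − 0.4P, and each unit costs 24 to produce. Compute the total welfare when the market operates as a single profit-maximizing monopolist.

Inverting demand: P = 186 − 2.5Q.
A monopolist chooses Q where MR = MC. MR = 186 − 5Q; setting this equal to 24 gives Q = 32.4 and P = 105.
CS = ½·(186 − 105)·32.4 = 1312.2; PS = (105 − 24)·32.4 = 2624.4; TS = 3936.6.

TS = 3936.6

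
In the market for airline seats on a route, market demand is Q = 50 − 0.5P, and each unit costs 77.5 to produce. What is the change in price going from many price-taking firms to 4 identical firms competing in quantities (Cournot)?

P rises by 4.5

Inverting demand: P = 100 − 2Q.
Perfect competition: P = MC = 77.5, so 100 − 2Q = 77.5 and Q = 11.25.
With 4 symmetric Cournot firms, each firm's FOC gives 100 − 10q = 77.5, so q = 2.25, Q = 4·2.25 = 9, and P = 82.
Change in price: 82 − 77.5 = 4.5.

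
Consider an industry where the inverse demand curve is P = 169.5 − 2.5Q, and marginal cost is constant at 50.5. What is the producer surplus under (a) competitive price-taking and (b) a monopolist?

Competitive firms price at marginal cost: P = 50.5, giving Q = 47.6.
PS = (50.5 − 50.5)·47.6 = 0.
Monopoly sets MR = MC: 169.5 − 5Q = 50.5 ⇒ Q = 23.8, P = 169.5 − 2.5·23.8 = 110.
PS = (110 − 50.5)·23.8 = 1416.1.

Competition: PS = 0; Monopoly: PS = 1416.1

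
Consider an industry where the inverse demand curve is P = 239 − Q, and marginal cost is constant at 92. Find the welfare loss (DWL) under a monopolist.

DWL = 2701.125

Competitive firms price at marginal cost: P = 92, giving Q = 147.
The monopolist equates marginal revenue to marginal cost: 239 − 2Q = 92, so Q = 73.5. From demand, P = 165.5.
DWL is the triangle between Q = 73.5 and Q = 147: ½·(147 − 73.5)·(165.5 − 92) = 2701.125.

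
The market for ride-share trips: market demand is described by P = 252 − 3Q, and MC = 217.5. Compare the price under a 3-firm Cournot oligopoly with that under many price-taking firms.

With 3 symmetric Cournot firms, each firm's FOC gives 252 − 12q = 217.5, so q = 2.875, Q = 3·2.875 = 8.625, and P = 226.125.
Perfect competition: P = MC = 217.5, so 252 − 3Q = 217.5 and Q = 11.5.

Cournot: P = 226.125; Competition: P = 217.5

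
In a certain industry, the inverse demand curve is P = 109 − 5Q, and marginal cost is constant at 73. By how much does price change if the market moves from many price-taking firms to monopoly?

Perfect competition: P = MC = 73, so 109 − 5Q = 73 and Q = 7.2.
Monopoly sets MR = MC: 109 − 10Q = 73 ⇒ Q = 3.6, P = 109 − 5·3.6 = 91.
Change in price: 91 − 73 = 18.

Price rises by 18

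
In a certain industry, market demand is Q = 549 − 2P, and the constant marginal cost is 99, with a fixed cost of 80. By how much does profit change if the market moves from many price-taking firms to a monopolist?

Inverting demand: P = 274.5 − 0.5Q.
Competitive firms price at marginal cost: P = 99, giving Q = 351.
Profit = (99 − 99)·351 − 80 = −80.
A monopolist chooses Q where MR = MC. MR = 274.5 − Q; setting this equal to 99 gives Q = 175.5 and P = 186.75.
Profit = (186.75 − 99)·175.5 − 80 = 15320.125.
Change in profit: 15320.125 − −80 = 15400.125.

π rises by 15400.125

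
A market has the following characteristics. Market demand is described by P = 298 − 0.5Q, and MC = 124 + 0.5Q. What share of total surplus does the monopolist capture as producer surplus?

Monopoly sets MR = MC: 298 − Q = 124 + 0.5Q ⇒ Q = 116, P = 298 − 0.5·116 = 240.
CS = ½·(298 − 240)·116 = 3364.
PS = P·Q − VC(Q) = 240·116 − (124·116 + ½·0.5·116²) = 10092.
Share captured = PS/TS = 10092/13456 = 0.75.

PS/TS = 0.75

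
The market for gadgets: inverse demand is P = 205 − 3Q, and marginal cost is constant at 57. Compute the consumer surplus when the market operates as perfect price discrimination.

CS = 0

Under first-degree price discrimination the firm charges each unit its demand price and produces up to where P = MC, i.e. Q = 148/3. Consumer surplus is zero; producer surplus equals total surplus.
CS = 0.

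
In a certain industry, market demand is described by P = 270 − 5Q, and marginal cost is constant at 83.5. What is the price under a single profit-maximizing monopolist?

The monopolist equates marginal revenue to marginal cost: 270 − 10Q = 83.5, so Q = 18.65. From demand, P = 176.75.

P = 176.75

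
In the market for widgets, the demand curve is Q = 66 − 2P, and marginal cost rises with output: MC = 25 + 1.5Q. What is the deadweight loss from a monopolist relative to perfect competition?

Inverting demand: P = 33 − 0.5Q.
Under competition P = MC: 33 − 0.5Q = 25 + 1.5Q ⇒ Q = 4, P = 31.
The monopolist equates marginal revenue to marginal cost: 33 − Q = 25 + 1.5Q, so Q = 3.2. From demand, P = 31.4.
CS = ½·(33 − 31)·4 = 4; PS = (31·4 − 25·4 − ½·1.5·4²) = 12; TS = 16.
CS = ½·(33 − 31.4)·3.2 = 2.56; PS = (31.4·3.2 − 25·3.2 − ½·1.5·3.2²) = 12.8; TS = 15.36.
DWL = 16 − 15.36 = 0.64.

DWL = 0.64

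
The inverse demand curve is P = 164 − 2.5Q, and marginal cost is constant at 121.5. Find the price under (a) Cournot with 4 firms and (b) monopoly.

Cournot: P = 130; Monopoly: P = 142.75

In a 4-firm Cournot equilibrium, symmetry and the first-order condition give q = (164 − 121.5)/(12.5) = 3.4. So Q = 13.6 and P = 130.
A monopolist chooses Q where MR = MC. MR = 164 − 5Q; setting this equal to 121.5 gives Q = 8.5 and P = 142.75.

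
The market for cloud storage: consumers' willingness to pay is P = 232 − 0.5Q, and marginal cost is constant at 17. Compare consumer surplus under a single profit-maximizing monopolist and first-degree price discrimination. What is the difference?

CS falls by 11556.25

Monopoly sets MR = MC: 232 − Q = 17 ⇒ Q = 215, P = 232 − 0.5·215 = 124.5.
CS = ½·(232 − 124.5)·215 = 11556.25.
Under first-degree price discrimination the firm charges each unit its demand price and produces up to where P = MC, i.e. Q = 430. Consumer surplus is zero; producer surplus equals total surplus.
CS = 0.
Change in consumer surplus: 0 − 11556.25 = −11556.25.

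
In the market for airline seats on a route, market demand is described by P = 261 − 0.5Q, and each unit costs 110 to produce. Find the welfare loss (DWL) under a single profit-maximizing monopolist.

Competitive firms price at marginal cost: P = 110, giving Q = 302.
The monopolist equates marginal revenue to marginal cost: 261 − Q = 110, so Q = 151. From demand, P = 185.5.
DWL is the triangle between Q = 151 and Q = 302: ½·(302 − 151)·(185.5 − 110) = 5700.25.

DWL = 5700.25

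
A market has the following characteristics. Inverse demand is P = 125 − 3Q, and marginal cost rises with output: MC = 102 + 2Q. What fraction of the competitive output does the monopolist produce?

Q_m/Q_c = 0.625

The monopolist equates marginal revenue to marginal cost: 125 − 6Q = 102 + 2Q, so Q = 2.875. From demand, P = 116.375.
Competitive equilibrium sets price equal to marginal cost: 125 − 3Q = 102 + 2Q, so Q = 4.6 and P = 111.2.
Ratio Q_m/Q_c = 2.875/4.6 = 0.625.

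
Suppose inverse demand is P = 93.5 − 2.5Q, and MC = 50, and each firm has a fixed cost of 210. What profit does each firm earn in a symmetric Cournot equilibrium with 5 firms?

π_i = −188.975

Cournot with 5 identical firms: the symmetric best-response condition is 93.5 − 15q = 50. Each firm produces q = 2.9, total output Q = 14.5, price P = 57.25.
Each firm's profit = (57.25 − 50)·2.9 − 210 = −188.975.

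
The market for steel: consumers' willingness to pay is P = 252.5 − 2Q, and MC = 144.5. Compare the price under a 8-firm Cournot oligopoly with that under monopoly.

In a 8-firm Cournot equilibrium, symmetry and the first-order condition give q = (252.5 − 144.5)/(18) = 6. So Q = 48 and P = 156.5.
Monopoly sets MR = MC: 252.5 − 4Q = 144.5 ⇒ Q = 27, P = 252.5 − 2·27 = 198.5.

Cournot: P = 156.5; Monopoly: P = 198.5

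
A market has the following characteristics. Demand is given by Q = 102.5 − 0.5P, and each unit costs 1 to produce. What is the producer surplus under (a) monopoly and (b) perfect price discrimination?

Inverting demand: P = 205 − 2Q.
Monopoly sets MR = MC: 205 − 4Q = 1 ⇒ Q = 51, P = 205 − 2·51 = 103.
PS = (103 − 1)·51 = 5202.
With perfect price discrimination, output is the efficient level Q = 102 (where demand meets MC), but every buyer pays their willingness to pay: CS = 0 and PS = total surplus.
PS = ½·(205 − 1)·102 = 10404.

Monopoly: PS = 5202; Perfect PD: PS = 10404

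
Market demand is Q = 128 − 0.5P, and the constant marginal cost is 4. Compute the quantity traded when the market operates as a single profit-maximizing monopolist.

Q = 63

Inverting demand: P = 256 − 2Q.
A monopolist chooses Q where MR = MC. MR = 256 − 4Q; setting this equal to 4 gives Q = 63 and P = 130.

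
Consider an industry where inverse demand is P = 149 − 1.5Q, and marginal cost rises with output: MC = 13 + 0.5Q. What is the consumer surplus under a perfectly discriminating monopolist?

CS = 0

Under first-degree price discrimination the firm charges each unit its demand price and produces up to where P = MC, i.e. Q = 68. Consumer surplus is zero; producer surplus equals total surplus.
CS = 0.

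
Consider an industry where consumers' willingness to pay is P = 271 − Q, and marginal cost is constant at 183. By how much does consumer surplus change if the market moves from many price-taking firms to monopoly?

Under competition P = MC = 183, so Q = (271 − 183)/1 = 88.
CS = ½·(271 − 183)·88 = 3872.
Monopoly sets MR = MC: 271 − 2Q = 183 ⇒ Q = 44, P = 271 − 44 = 227.
CS = ½·(271 − 227)·44 = 968.
Change in consumer surplus: 968 − 3872 = −2904.

CS falls by 2904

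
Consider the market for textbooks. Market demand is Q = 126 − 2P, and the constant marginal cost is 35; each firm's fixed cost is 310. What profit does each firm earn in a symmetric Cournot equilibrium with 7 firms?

π_i = −285.5

Inverting demand: P = 63 − 0.5Q.
Cournot with 7 identical firms: the symmetric best-response condition is 63 − 4q = 35. Each firm produces q = 7, total output Q = 49, price P = 38.5.
Each firm's profit = (38.5 − 35)·7 − 310 = −285.5.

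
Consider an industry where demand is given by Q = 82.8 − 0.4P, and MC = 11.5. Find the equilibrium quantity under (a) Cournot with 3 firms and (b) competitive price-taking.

Cournot: Q = 58.65; Competition: Q = 78.2

Inverting demand: P = 207 − 2.5Q.
In a 3-firm Cournot equilibrium, symmetry and the first-order condition give q = (207 − 11.5)/(10) = 19.55. So Q = 58.65 and P = 60.375.
Under competition P = MC = 11.5, so Q = (207 − 11.5)/2.5 = 78.2.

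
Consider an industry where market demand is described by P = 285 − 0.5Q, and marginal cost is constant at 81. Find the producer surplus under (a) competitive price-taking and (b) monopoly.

Competitive firms price at marginal cost: P = 81, giving Q = 408.
PS = (81 − 81)·408 = 0.
A monopolist chooses Q where MR = MC. MR = 285 − Q; setting this equal to 81 gives Q = 204 and P = 183.
PS = (183 − 81)·204 = 20808.

Competition: PS = 0; Monopoly: PS = 20808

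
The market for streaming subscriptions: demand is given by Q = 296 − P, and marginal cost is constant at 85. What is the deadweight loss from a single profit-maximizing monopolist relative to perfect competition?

DWL = 5565.125

Inverting demand: P = 296 − Q.
Under competition P = MC = 85, so Q = (296 − 85)/1 = 211.
Monopoly sets MR = MC: 296 − 2Q = 85 ⇒ Q = 105.5, P = 296 − 105.5 = 190.5.
DWL is the triangle between Q = 105.5 and Q = 211: ½·(211 − 105.5)·(190.5 − 85) = 5565.125.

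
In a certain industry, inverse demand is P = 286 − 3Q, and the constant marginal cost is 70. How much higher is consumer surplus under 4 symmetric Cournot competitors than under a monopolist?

The monopolist equates marginal revenue to marginal cost: 286 − 6Q = 70, so Q = 36. From demand, P = 178.
CS = ½·(286 − 178)·36 = 1944.
With 4 symmetric Cournot firms, each firm's FOC gives 286 − 15q = 70, so q = 14.4, Q = 4·14.4 = 57.6, and P = 113.2.
CS = ½·(286 − 113.2)·57.6 = 4976.64.
Change in consumer surplus: 4976.64 − 1944 = 3032.64.

CS rises by 3032.64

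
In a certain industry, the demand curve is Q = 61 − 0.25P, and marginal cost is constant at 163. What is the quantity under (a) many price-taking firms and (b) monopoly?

Inverting demand: P = 244 − 4Q.
Competitive firms price at marginal cost: P = 163, giving Q = 20.25.
Monopoly sets MR = MC: 244 − 8Q = 163 ⇒ Q = 10.125, P = 244 − 4·10.125 = 203.5.

Competition: Q = 20.25; Monopoly: Q = 10.125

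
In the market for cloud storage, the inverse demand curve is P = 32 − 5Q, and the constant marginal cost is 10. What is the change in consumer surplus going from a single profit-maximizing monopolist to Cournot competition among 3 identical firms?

Consumer surplus rises by 15.125

A monopolist chooses Q where MR = MC. MR = 32 − 10Q; setting this equal to 10 gives Q = 2.2 and P = 21.
CS = ½·(32 − 21)·2.2 = 12.1.
With 3 symmetric Cournot firms, each firm's FOC gives 32 − 20q = 10, so q = 1.1, Q = 3·1.1 = 3.3, and P = 15.5.
CS = ½·(32 − 15.5)·3.3 = 27.225.
Change in consumer surplus: 27.225 − 12.1 = 15.125.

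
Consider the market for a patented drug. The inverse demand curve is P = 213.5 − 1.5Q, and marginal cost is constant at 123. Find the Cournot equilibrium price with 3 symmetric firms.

Cournot with 3 identical firms: the symmetric best-response condition is 213.5 − 6q = 123. Each firm produces q = 181/12, total output Q = 45.25, price P = 145.625.

P = 145.625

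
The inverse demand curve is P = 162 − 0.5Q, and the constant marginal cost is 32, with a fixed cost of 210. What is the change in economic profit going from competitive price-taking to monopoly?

Competitive firms price at marginal cost: P = 32, giving Q = 260.
Profit = (32 − 32)·260 − 210 = −210.
Monopoly sets MR = MC: 162 − Q = 32 ⇒ Q = 130, P = 162 − 0.5·130 = 97.
Profit = (97 − 32)·130 − 210 = 8240.
Change in economic profit: 8240 − −210 = 8450.

Economic profit rises by 8450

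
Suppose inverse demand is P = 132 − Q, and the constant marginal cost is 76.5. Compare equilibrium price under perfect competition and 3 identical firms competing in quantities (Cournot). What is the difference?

Perfect competition: P = MC = 76.5, so 132 − Q = 76.5 and Q = 55.5.
In a 3-firm Cournot equilibrium, symmetry and the first-order condition give q = (132 − 76.5)/(4) = 13.875. So Q = 41.625 and P = 90.375.
Change in equilibrium price: 90.375 − 76.5 = 13.875.

P rises by 13.875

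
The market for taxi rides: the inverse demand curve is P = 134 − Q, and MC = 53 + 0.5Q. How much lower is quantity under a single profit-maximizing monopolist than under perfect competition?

Quantity falls by 21.6

Competitive equilibrium sets price equal to marginal cost: 134 − Q = 53 + 0.5Q, so Q = 54 and P = 80.
Monopoly sets MR = MC: 134 − 2Q = 53 + 0.5Q ⇒ Q = 32.4, P = 134 − 32.4 = 101.6.
Change in quantity: 32.4 − 54 = −21.6.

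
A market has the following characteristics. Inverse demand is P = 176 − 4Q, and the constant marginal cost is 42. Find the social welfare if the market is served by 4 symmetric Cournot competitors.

Cournot with 4 identical firms: the symmetric best-response condition is 176 − 20q = 42. Each firm produces q = 6.7, total output Q = 26.8, price P = 68.8.
CS = ½·(176 − 68.8)·26.8 = 1436.48; PS = (68.8 − 42)·26.8 = 718.24; TS = 2154.72.

TS = 2154.72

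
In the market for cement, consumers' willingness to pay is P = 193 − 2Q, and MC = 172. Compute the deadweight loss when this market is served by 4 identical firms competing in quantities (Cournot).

DWL = 4.41

Perfect competition: P = MC = 172, so 193 − 2Q = 172 and Q = 10.5.
With 4 symmetric Cournot firms, each firm's FOC gives 193 − 10q = 172, so q = 2.1, Q = 4·2.1 = 8.4, and P = 176.2.
DWL is the triangle between Q = 8.4 and Q = 10.5: ½·(10.5 − 8.4)·(176.2 − 172) = 4.41.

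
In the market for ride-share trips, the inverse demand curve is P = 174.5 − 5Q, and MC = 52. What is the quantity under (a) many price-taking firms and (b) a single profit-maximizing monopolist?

Competition: Q = 24.5; Monopoly: Q = 12.25

Under competition P = MC = 52, so Q = (174.5 − 52)/5 = 24.5.
A monopolist chooses Q where MR = MC. MR = 174.5 − 10Q; setting this equal to 52 gives Q = 12.25 and P = 113.25.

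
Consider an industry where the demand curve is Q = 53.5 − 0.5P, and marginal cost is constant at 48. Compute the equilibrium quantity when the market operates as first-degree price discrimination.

Q = 29.5

Inverting demand: P = 107 − 2Q.
A perfectly discriminating monopolist sells every unit with P(Q) ≥ MC(Q), so output equals the competitive quantity Q = 29.5. Each buyer pays their reservation price, so CS = 0 and the firm captures all surplus.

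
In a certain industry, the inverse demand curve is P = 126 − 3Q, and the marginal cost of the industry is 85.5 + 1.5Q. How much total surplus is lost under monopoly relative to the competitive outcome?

DWL = 29.16

Under competition P = MC: 126 − 3Q = 85.5 + 1.5Q ⇒ Q = 9, P = 99.
A monopolist chooses Q where MR = MC. MR = 126 − 6Q; setting this equal to 85.5 + 1.5Q gives Q = 5.4 and P = 109.8.
CS = ½·(126 − 99)·9 = 121.5; PS = (99·9 − 85.5·9 − ½·1.5·9²) = 60.75; TS = 182.25.
CS = ½·(126 − 109.8)·5.4 = 43.74; PS = (109.8·5.4 − 85.5·5.4 − ½·1.5·5.4²) = 109.35; TS = 153.09.
DWL = 182.25 − 153.09 = 29.16.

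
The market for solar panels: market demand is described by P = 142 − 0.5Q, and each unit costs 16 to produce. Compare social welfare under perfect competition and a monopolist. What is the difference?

Competitive firms price at marginal cost: P = 16, giving Q = 252.
CS = ½·(142 − 16)·252 = 15876; PS = (16 − 16)·252 = 0; TS = 15876.
The monopolist equates marginal revenue to marginal cost: 142 − Q = 16, so Q = 126. From demand, P = 79.
CS = ½·(142 − 79)·126 = 3969; PS = (79 − 16)·126 = 7938; TS = 11907.
Change in social welfare: 11907 − 15876 = −3969.

TS falls by 3969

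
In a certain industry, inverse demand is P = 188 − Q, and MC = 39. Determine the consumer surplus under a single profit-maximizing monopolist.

CS = 2775.125

The monopolist equates marginal revenue to marginal cost: 188 − 2Q = 39, so Q = 74.5. From demand, P = 113.5.
CS = ½·(188 − 113.5)·74.5 = 2775.125.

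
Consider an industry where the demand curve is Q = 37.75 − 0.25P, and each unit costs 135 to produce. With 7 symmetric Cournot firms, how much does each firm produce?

q_i = 0.5

Inverting demand: P = 151 − 4Q.
In a 7-firm Cournot equilibrium, symmetry and the first-order condition give q = (151 − 135)/(32) = 0.5. So Q = 3.5 and P = 137.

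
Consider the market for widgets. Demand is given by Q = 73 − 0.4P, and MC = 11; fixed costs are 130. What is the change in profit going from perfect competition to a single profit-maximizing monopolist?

Inverting demand: P = 182.5 − 2.5Q.
Under competition P = MC = 11, so Q = (182.5 − 11)/2.5 = 68.6.
Profit = (11 − 11)·68.6 − 130 = −130.
The monopolist equates marginal revenue to marginal cost: 182.5 − 5Q = 11, so Q = 34.3. From demand, P = 96.75.
Profit = (96.75 − 11)·34.3 − 130 = 2811.225.
Change in profit: 2811.225 − −130 = 2941.225.

π rises by 2941.225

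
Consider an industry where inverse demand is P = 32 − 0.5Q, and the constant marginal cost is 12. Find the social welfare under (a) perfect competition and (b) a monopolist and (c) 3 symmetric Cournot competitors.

Competitive firms price at marginal cost: P = 12, giving Q = 40.
CS = ½·(32 − 12)·40 = 400; PS = (12 − 12)·40 = 0; TS = 400.
The monopolist equates marginal revenue to marginal cost: 32 − Q = 12, so Q = 20. From demand, P = 22.
CS = ½·(32 − 22)·20 = 100; PS = (22 − 12)·20 = 200; TS = 300.
In a 3-firm Cournot equilibrium, symmetry and the first-order condition give q = (32 − 12)/(2) = 10. So Q = 30 and P = 17.
CS = ½·(32 − 17)·30 = 225; PS = (17 − 12)·30 = 150; TS = 375.

Competition: TS = 400; Monopoly: TS = 300; Cournot: TS = 375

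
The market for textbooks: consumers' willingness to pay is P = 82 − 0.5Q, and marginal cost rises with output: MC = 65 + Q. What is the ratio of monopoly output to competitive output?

A monopolist chooses Q where MR = MC. MR = 82 − Q; setting this equal to 65 + Q gives Q = 8.5 and P = 77.75.
Competitive equilibrium sets price equal to marginal cost: 82 − 0.5Q = 65 + Q, so Q = 34/3 and P = 229/3.
Ratio Q_m/Q_c = 8.5/(34/3) = 0.75.

Q_m/Q_c = 0.75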